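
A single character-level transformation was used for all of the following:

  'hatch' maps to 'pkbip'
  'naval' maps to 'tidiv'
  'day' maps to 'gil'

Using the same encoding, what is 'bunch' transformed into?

The word is reversed, then every letter is shifted forward by 8.
For bunch: reverse → hcnub; then shift: h+8=p, c+8=k, n+8=v, u+8=c, b+8=j.

pkvcj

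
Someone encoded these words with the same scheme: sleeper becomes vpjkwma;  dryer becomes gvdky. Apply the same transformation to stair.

vxfoy

Letter i (0-indexed) is shifted by i+3, so successive shifts are 3, 4, 5, ….
Applying it to stair: s+3=v, t+4=x, a+5=f, i+6=o, r+7=y.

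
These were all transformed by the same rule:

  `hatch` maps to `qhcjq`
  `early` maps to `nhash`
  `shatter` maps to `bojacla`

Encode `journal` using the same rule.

svdywhu

It's a Vigenère-style cipher with numeric key [9,7]: position i shifts by key[i mod 2].
Applying it to journal: j+9=s, o+7=v, u+9=d, r+7=y, n+9=w, a+7=h, l+9=u.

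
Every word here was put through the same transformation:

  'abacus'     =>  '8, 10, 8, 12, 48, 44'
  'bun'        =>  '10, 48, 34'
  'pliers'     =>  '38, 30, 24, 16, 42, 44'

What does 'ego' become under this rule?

16, 20, 36

The formula is n = 2×(alphabet index, a=1) + 6.
On ego: e=5→16, g=7→20, o=15→36.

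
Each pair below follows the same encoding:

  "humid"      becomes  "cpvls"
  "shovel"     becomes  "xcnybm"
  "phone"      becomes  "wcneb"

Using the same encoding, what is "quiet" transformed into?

h(7)→c(2) and u(20)→p(15) fit y≡9x+17 (mod 26); the inverse of 9 mod 26 is 3. Each letter's alphabet position (a=0..z=25) is mapped through 9·x+17 mod 26 — an affine cipher.
On quiet: q(16)→9·16+17≡5=f; u(20)→9·20+17≡15=p; i(8)→9·8+17≡11=l; e(4)→9·4+17≡1=b; t(19)→9·19+17≡6=g (all mod 26).

fplbg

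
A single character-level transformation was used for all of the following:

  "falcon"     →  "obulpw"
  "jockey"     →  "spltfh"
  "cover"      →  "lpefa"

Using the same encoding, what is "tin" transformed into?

The shift depends on letter class: consonant f→o is +9, but vowel a→b is +1. Vowels shift forward by 1 and consonants shift forward by 9.
For tin: t(cons)+9=c, i(vowel)+1=j, n(cons)+9=w.

cjw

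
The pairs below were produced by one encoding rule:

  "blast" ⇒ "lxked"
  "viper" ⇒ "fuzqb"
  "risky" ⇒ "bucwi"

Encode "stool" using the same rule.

Shifts by position in blast: pos 0: b→l (+10), pos 1: l→x (+12), pos 2: a→k (+10), pos 3: s→e (+12) — repeating every 2. It's a Vigenère-style cipher with numeric key [10,12]: position i shifts by key[i mod 2].
Applying it to stool: s+10=c, t+12=f, o+10=y, o+12=a, l+10=v.

cfyav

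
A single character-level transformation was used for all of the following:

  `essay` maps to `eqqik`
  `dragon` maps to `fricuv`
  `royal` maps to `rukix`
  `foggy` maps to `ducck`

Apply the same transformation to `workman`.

murywiv

Treating letters as 0–25, the rule is x ↦ 25x + 8 (mod 26).
On workman: w(22)→25·22+8≡12=m; o(14)→25·14+8≡20=u; r(17)→25·17+8≡17=r; k(10)→25·10+8≡24=y; m(12)→25·12+8≡22=w; a(0)→25·0+8≡8=i; n(13)→25·13+8≡21=v (all mod 26).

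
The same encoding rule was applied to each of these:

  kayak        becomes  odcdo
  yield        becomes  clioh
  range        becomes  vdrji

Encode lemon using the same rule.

phqrr

The shifts repeat in a cycle of length 2: positions 0,1,… shift by +4, +3, then the pattern repeats.
Applying it to lemon: l+4=p, e+3=h, m+4=q, o+3=r, n+4=r.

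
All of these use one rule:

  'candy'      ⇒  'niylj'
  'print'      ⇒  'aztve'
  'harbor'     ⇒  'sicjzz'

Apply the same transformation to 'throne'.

Shifts by position in candy: pos 0: c→n (+11), pos 1: a→i (+8), pos 2: n→y (+11), pos 3: d→l (+8) — repeating every 2. A repeating key of period 2 is used — shifts +11, +8 over and over.
On throne: t+11=e, h+8=p, r+11=c, o+8=w, n+11=y, e+8=m.

epcwym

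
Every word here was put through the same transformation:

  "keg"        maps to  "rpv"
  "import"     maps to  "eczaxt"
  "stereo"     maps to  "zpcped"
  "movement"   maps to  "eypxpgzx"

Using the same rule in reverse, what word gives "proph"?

wedge

The output letters match the input read backwards, each shifted +11: keg reversed is gek. The word is reversed, then every letter is shifted forward by 11.
Undoing it on proph: shift back: p−11=e, r−11=g, o−11=d, p−11=e, h−11=w → egdew; then reverse → wedge.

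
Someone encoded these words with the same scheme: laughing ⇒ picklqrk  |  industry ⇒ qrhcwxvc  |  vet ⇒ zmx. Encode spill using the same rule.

wtqpp

The shift depends on letter class: consonant l→p is +4, but vowel a→i is +8. Vowels shift forward by 8 and consonants shift forward by 4.
Applying it to spill: s(cons)+4=w, p(cons)+4=t, i(vowel)+8=q, l(cons)+4=p, l(cons)+4=p.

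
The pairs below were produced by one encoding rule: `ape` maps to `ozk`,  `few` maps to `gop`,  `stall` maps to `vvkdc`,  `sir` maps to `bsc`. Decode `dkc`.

The output letters match the input read backwards, each shifted +10: ape reversed is epa. Two steps: reverse the string, then apply a Caesar shift of +10.
Decoding dkc: shift back: d−10=t, k−10=a, c−10=s → tas; then reverse → sat.

sat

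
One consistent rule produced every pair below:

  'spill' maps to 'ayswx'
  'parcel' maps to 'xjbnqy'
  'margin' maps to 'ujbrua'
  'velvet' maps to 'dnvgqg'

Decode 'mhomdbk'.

In spill: s→a is +8, p→y is +9, i→s is +10, l→w is +11 — the shift increases by 1 each position. The shift increases by 1 at each position, starting from +8: 8, 9, 10, ….
Decoding mhomdbk: m−8=e, h−9=y, o−10=e, m−11=b, d−12=r, b−13=o, k−14=w.

eyebrow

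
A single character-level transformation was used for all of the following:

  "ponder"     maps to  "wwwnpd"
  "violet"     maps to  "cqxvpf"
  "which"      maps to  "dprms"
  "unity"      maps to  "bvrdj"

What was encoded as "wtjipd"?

The shift increases by 1 at each position, starting from +7: 7, 8, 9, ….
Undoing it on wtjipd: w−7=p, t−8=l, j−9=a, i−10=y, p−11=e, d−12=r.

player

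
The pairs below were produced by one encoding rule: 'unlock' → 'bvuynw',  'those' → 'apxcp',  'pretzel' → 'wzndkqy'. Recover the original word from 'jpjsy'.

chain

In unlock: u→b is +7, n→v is +8, l→u is +9, o→y is +10 — the shift increases by 1 each position. Each letter shifts forward by (position + 7), i.e. 7, 8, 9, … — the shift grows by one for each successive letter.
Reversing it on jpjsy: j−7=c, p−8=h, j−9=a, s−10=i, y−11=n.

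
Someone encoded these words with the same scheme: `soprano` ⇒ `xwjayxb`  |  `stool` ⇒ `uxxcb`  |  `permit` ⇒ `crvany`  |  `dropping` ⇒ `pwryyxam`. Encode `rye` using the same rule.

Read the word backwards and shift each letter +9.
For rye: reverse → eyr; then shift: e+9=n, y+9=h, r+9=a.

nha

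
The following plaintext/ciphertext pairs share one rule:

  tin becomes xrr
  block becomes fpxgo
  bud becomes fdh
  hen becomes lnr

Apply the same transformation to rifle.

vrjpn

Vowels shift forward by 9 and consonants shift forward by 4.
On rifle: r(cons)+4=v, i(vowel)+9=r, f(cons)+4=j, l(cons)+4=p, e(vowel)+9=n.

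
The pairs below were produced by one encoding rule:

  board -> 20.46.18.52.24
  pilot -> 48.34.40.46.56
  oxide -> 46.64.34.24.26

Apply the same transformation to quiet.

b(#2)→20 and o(#15)→46: differences scale by 2, so n = 2·pos + 16. Each letter becomes 2×(its alphabet position, a=1..z=26) + 16.
Applying it to quiet: q=17→50, u=21→58, i=9→34, e=5→26, t=20→56.

50.58.34.26.56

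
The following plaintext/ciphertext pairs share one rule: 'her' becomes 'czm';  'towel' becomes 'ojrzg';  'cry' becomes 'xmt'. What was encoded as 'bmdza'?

grief

Compare letters: h→c is +21, e→z is +21, r→m is +21 — a constant shift. Each letter is shifted forward by 21 in the alphabet (a Caesar shift of +21).
Decoding bmdza: b−21=g, m−21=r, d−21=i, z−21=e, a−21=f.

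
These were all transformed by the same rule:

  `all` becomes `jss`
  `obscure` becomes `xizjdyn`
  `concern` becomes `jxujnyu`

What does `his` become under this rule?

orz

The rule splits by letter class: vowels +9, consonants +7.
For his: h(cons)+7=o, i(vowel)+9=r, s(cons)+7=z.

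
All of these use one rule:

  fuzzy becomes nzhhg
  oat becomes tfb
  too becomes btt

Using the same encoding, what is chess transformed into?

The shift depends on letter class: consonant f→n is +8, but vowel u→z is +5. Two shifts are in play — +5 for a/e/i/o/u, +8 for every other letter.
For chess: c(cons)+8=k, h(cons)+8=p, e(vowel)+5=j, s(cons)+8=a, s(cons)+8=a.

kpjaa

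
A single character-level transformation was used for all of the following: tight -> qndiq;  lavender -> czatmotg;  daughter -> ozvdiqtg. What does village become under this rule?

ancczdt

Each letter's alphabet position (a=0..z=25) is mapped through 5·x+25 mod 26 — an affine cipher.
Applying it to village: v(21)→5·21+25≡0=a; i(8)→5·8+25≡13=n; l(11)→5·11+25≡2=c; l(11)→5·11+25≡2=c; a(0)→5·0+25≡25=z; g(6)→5·6+25≡3=d; e(4)→5·4+25≡19=t (all mod 26).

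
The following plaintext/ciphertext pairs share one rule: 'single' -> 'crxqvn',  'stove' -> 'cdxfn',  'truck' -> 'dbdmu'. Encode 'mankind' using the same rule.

wjxurxn

Two shifts are in play — +9 for a/e/i/o/u, +10 for every other letter.
For mankind: m(cons)+10=w, a(vowel)+9=j, n(cons)+10=x, k(cons)+10=u, i(vowel)+9=r, n(cons)+10=x, d(cons)+10=n.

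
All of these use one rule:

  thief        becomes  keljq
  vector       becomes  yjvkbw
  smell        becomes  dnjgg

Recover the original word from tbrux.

young

t(19)→k(10) and h(7)→e(4) fit y≡7x+7 (mod 26); the inverse of 7 mod 26 is 15. Each letter's alphabet position (a=0..z=25) is mapped through 7·x+7 mod 26 — an affine cipher.
Undoing it on tbrux: t(19)→15·(19−7)≡24=y; b(1)→15·(1−7)≡14=o; r(17)→15·(17−7)≡20=u; u(20)→15·(20−7)≡13=n; x(23)→15·(23−7)≡6=g (all mod 26).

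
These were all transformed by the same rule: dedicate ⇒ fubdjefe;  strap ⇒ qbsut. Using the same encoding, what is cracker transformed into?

The output letters match the input read backwards, each shifted +1: dedicate reversed is etacided. Read the word backwards and shift each letter +1.
On cracker: reverse → rekcarc; then shift: r+1=s, e+1=f, k+1=l, c+1=d, a+1=b, r+1=s, c+1=d.

sfldbsd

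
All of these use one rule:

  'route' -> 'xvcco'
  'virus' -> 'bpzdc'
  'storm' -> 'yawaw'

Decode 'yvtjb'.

solar

In route: r→x is +6, o→v is +7, u→c is +8, t→c is +9 — the shift increases by 1 each position. Letter i (0-indexed) is shifted by i+6, so successive shifts are 6, 7, 8, ….
Undoing it on yvtjb: y−6=s, v−7=o, t−8=l, j−9=a, b−10=r.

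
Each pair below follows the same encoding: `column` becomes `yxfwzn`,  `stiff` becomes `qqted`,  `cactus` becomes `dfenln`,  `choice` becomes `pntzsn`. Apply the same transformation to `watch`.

The output letters match the input read backwards, each shifted +11: column reversed is nmuloc. The word is reversed, then every letter is shifted forward by 11.
For watch: reverse → hctaw; then shift: h+11=s, c+11=n, t+11=e, a+11=l, w+11=h.

snelh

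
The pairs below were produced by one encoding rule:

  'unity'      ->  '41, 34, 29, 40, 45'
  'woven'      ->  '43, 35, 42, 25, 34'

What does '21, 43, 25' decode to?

awe

u is letter #21 and maps to 41: an offset of 20. The number is (letter's place in the alphabet, a=1) + 20.
Undoing it on 21, 43, 25: 21→(21−20)÷1=1=a, 43→(43−20)÷1=23=w, 25→(25−20)÷1=5=e.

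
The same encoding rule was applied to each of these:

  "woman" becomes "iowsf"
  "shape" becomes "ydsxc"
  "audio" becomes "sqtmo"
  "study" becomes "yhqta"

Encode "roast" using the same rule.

posyh

w(22)→i(8) and o(14)→o(14) fit y≡9x+18 (mod 26); the inverse of 9 mod 26 is 3. Each letter's alphabet position (a=0..z=25) is mapped through 9·x+18 mod 26 — an affine cipher.
For roast: r(17)→9·17+18≡15=p; o(14)→9·14+18≡14=o; a(0)→9·0+18≡18=s; s(18)→9·18+18≡24=y; t(19)→9·19+18≡7=h (all mod 26).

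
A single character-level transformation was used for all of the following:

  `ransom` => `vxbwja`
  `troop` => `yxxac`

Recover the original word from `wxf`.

The output letters match the input read backwards, each shifted +9: ransom reversed is mosnar. The word is reversed, then every letter is shifted forward by 9.
Decoding wxf: shift back: w−9=n, x−9=o, f−9=w → now; then reverse → won.

won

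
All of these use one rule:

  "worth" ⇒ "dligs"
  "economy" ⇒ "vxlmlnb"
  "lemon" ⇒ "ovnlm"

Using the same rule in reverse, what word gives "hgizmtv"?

strange

Each pair mirrors across the alphabet (w↔d, o↔l, r↔i): positions sum to 25. Each letter is replaced by its mirror in the alphabet: a↔z, b↔y, c↔x, and so on (the Atbash cipher).
Decoding hgizmtv: h↔s, g↔t, i↔r, z↔a, m↔n, t↔g, v↔e.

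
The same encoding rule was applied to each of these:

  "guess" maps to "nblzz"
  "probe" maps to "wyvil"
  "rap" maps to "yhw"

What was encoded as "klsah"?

delta

Compare letters: g→n is +7, u→b is +7, e→l is +7 — a constant shift. This is a Caesar cipher with shift 7.
Decoding klsah: k−7=d, l−7=e, s−7=l, a−7=t, h−7=a.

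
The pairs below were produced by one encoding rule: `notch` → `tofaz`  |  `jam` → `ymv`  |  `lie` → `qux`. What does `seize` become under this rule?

qluqe

The output letters match the input read backwards, each shifted +12: notch reversed is hcton. The word is reversed, then every letter is shifted forward by 12.
For seize: reverse → ezies; then shift: e+12=q, z+12=l, i+12=u, e+12=q, s+12=e.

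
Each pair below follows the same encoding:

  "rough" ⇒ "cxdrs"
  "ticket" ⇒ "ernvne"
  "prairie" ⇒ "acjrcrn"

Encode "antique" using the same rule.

jyerbdn

The shift depends on letter class: consonant r→c is +11, but vowel o→x is +9. The rule splits by letter class: vowels +9, consonants +11.
Applying it to antique: a(vowel)+9=j, n(cons)+11=y, t(cons)+11=e, i(vowel)+9=r, q(cons)+11=b, u(vowel)+9=d, e(vowel)+9=n.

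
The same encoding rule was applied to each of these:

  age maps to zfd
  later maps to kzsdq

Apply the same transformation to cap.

Each letter is shifted forward by 25 in the alphabet (a Caesar shift of +25).
For cap: c+25=b, a+25=z, p+25=o.

bzo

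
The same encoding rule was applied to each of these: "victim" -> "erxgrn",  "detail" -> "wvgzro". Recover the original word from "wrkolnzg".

diplomat

Each pair mirrors across the alphabet (v↔e, i↔r, c↔x): positions sum to 25. Letters are reflected about the middle of the alphabet (position → 25−position): Atbash.
Undoing it on wrkolnzg: w↔d, r↔i, k↔p, o↔l, l↔o, n↔m, z↔a, g↔t.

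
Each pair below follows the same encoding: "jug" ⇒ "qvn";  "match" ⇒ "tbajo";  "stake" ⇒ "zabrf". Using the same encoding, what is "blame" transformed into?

Two shifts are in play — +1 for a/e/i/o/u, +7 for every other letter.
Applying it to blame: b(cons)+7=i, l(cons)+7=s, a(vowel)+1=b, m(cons)+7=t, e(vowel)+1=f.

isbtf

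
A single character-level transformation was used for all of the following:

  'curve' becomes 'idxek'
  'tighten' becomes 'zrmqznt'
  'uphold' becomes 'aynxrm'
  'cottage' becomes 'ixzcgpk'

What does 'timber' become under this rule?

A repeating key of period 2 is used — shifts +6, +9 over and over.
Applying it to timber: t+6=z, i+9=r, m+6=s, b+9=k, e+6=k, r+9=a.

zrskka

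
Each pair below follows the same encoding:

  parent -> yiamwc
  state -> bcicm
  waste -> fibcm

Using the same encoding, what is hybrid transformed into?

qhkaqm

The rule splits by letter class: vowels +8, consonants +9.
For hybrid: h(cons)+9=q, y(cons)+9=h, b(cons)+9=k, r(cons)+9=a, i(vowel)+8=q, d(cons)+9=m.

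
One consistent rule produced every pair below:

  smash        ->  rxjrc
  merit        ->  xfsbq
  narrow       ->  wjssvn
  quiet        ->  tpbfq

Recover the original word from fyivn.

elbow

s(18)→r(17) and m(12)→x(23) fit y≡25x+9 (mod 26); the inverse of 25 mod 26 is 25. This is an affine cipher: with a=0,…,z=25, each position x becomes (25x+9) mod 26.
Decoding fyivn: f(5)→25·(5−9)≡4=e; y(24)→25·(24−9)≡11=l; i(8)→25·(8−9)≡1=b; v(21)→25·(21−9)≡14=o; n(13)→25·(13−9)≡22=w (all mod 26).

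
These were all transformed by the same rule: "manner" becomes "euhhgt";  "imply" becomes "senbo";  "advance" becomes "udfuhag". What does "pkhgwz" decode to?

m(12)→e(4) and a(0)→u(20) fit y≡3x+20 (mod 26); the inverse of 3 mod 26 is 9. Each letter's alphabet position (a=0..z=25) is mapped through 3·x+20 mod 26 — an affine cipher.
Undoing it on pkhgwz: p(15)→9·(15−20)≡7=h; k(10)→9·(10−20)≡14=o; h(7)→9·(7−20)≡13=n; g(6)→9·(6−20)≡4=e; w(22)→9·(22−20)≡18=s; z(25)→9·(25−20)≡19=t (all mod 26).

honest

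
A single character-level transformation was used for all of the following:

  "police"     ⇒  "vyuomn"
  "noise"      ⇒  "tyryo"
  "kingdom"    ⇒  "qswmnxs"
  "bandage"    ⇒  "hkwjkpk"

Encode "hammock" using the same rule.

nkvsylq

Shifts by position in police: pos 0: p→v (+6), pos 1: o→y (+10), pos 2: l→u (+9), pos 3: i→o (+6), pos 4: c→m (+10), pos 5: e→n (+9) — repeating every 3. It's a Vigenère-style cipher with numeric key [6,10,9]: position i shifts by key[i mod 3].
On hammock: h+6=n, a+10=k, m+9=v, m+6=s, o+10=y, c+9=l, k+6=q.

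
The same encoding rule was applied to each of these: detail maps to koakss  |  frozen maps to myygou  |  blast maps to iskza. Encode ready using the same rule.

yokkf

The shift depends on letter class: consonant d→k is +7, but vowel e→o is +10. The rule splits by letter class: vowels +10, consonants +7.
For ready: r(cons)+7=y, e(vowel)+10=o, a(vowel)+10=k, d(cons)+7=k, y(cons)+7=f.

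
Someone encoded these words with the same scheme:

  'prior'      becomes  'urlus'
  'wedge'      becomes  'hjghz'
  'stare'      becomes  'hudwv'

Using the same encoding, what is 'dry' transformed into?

bug

The output letters match the input read backwards, each shifted +3: prior reversed is roirp. Two steps: reverse the string, then apply a Caesar shift of +3.
For dry: reverse → yrd; then shift: y+3=b, r+3=u, d+3=g.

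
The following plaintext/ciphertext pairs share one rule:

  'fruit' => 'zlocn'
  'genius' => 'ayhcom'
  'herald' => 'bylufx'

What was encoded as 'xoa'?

Compare letters: f→z is +20, r→l is +20, u→o is +20 — a constant shift. It's a constant shift of +20 (ROT20).
Reversing it on xoa: x−20=d, o−20=u, a−20=g.

dug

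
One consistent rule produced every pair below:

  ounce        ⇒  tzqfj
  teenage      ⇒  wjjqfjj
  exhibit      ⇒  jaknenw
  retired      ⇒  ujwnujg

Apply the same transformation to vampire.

The shift depends on letter class: consonant n→q is +3, but vowel o→t is +5. Vowels shift forward by 5 and consonants shift forward by 3.
Applying it to vampire: v(cons)+3=y, a(vowel)+5=f, m(cons)+3=p, p(cons)+3=s, i(vowel)+5=n, r(cons)+3=u, e(vowel)+5=j.

yfpsnuj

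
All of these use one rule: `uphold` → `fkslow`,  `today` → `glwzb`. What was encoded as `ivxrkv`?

This is the alphabet-reversal cipher (Atbash): a becomes z, b becomes y, etc.
Undoing it on ivxrkv: i↔r, v↔e, x↔c, r↔i, k↔p, v↔e.

recipe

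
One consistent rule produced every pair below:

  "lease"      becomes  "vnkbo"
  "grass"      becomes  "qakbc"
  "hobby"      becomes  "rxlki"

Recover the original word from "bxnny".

rodeo

The shifts repeat in a cycle of length 2: positions 0,1,… shift by +10, +9, then the pattern repeats.
Decoding bxnny: b−10=r, x−9=o, n−10=d, n−9=e, y−10=o.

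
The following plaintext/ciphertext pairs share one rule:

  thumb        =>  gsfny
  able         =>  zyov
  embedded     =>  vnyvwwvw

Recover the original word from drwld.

Each pair mirrors across the alphabet (t↔g, h↔s, u↔f): positions sum to 25. This is the alphabet-reversal cipher (Atbash): a becomes z, b becomes y, etc.
Reversing it on drwld: d↔w, r↔i, w↔d, l↔o, d↔w.

widow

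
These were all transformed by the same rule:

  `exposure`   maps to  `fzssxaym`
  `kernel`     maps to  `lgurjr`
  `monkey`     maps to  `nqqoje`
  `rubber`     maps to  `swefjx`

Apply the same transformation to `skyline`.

tmbpntl

In exposure: e→f is +1, x→z is +2, p→s is +3, o→s is +4 — the shift increases by 1 each position. The shift increases by 1 at each position, starting from +1: 1, 2, 3, ….
For skyline: s+1=t, k+2=m, y+3=b, l+4=p, i+5=n, n+6=t, e+7=l.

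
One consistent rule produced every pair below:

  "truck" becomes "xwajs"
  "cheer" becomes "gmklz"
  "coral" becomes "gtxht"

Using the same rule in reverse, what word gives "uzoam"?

In truck: t→x is +4, r→w is +5, u→a is +6, c→j is +7 — the shift increases by 1 each position. Each letter shifts forward by (position + 4), i.e. 4, 5, 6, … — the shift grows by one for each successive letter.
Decoding uzoam: u−4=q, z−5=u, o−6=i, a−7=t, m−8=e.

quite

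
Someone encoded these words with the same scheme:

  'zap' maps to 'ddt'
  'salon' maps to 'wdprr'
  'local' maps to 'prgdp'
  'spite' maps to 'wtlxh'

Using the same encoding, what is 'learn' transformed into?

phdvr

The rule splits by letter class: vowels +3, consonants +4.
For learn: l(cons)+4=p, e(vowel)+3=h, a(vowel)+3=d, r(cons)+4=v, n(cons)+4=r.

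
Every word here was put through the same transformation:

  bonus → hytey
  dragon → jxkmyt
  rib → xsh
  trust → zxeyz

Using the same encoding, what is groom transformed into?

The shift depends on letter class: consonant b→h is +6, but vowel o→y is +10. Two shifts are in play — +10 for a/e/i/o/u, +6 for every other letter.
On groom: g(cons)+6=m, r(cons)+6=x, o(vowel)+10=y, o(vowel)+10=y, m(cons)+6=s.

mxyys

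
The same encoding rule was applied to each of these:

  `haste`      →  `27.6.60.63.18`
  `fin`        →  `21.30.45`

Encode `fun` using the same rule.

21.66.45

h(#8)→27 and a(#1)→6: differences scale by 3, so n = 3·pos + 3. With a=1..z=26, the number is 3·pos + 3.
For fun: f=6→21, u=21→66, n=14→45.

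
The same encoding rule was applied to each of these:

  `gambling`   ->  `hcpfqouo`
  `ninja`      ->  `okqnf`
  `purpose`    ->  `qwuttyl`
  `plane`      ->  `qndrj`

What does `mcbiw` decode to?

In gambling: g→h is +1, a→c is +2, m→p is +3, b→f is +4 — the shift increases by 1 each position. Each letter shifts forward by (position + 1), i.e. 1, 2, 3, … — the shift grows by one for each successive letter.
Reversing it on mcbiw: m−1=l, c−2=a, b−3=y, i−4=e, w−5=r.

layer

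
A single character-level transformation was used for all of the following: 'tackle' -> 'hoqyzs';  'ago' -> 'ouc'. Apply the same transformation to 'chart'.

qvofh

It's a constant shift of +14 (ROT14).
On chart: c+14=q, h+14=v, a+14=o, r+14=f, t+14=h.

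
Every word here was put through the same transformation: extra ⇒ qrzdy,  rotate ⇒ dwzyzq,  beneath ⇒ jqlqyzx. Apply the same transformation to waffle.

gybbpq

e(4)→q(16) and x(23)→r(17) fit y≡11x+24 (mod 26); the inverse of 11 mod 26 is 19. This is an affine cipher: with a=0,…,z=25, each position x becomes (11x+24) mod 26.
Applying it to waffle: w(22)→11·22+24≡6=g; a(0)→11·0+24≡24=y; f(5)→11·5+24≡1=b; f(5)→11·5+24≡1=b; l(11)→11·11+24≡15=p; e(4)→11·4+24≡16=q (all mod 26).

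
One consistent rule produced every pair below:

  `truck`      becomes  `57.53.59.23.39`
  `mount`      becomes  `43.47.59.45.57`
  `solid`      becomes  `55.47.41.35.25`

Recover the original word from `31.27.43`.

gem

t(#20)→57 and r(#18)→53: differences scale by 2, so n = 2·pos + 17. With a=1..z=26, the number is 2·pos + 17.
Reversing it on 31.27.43: 31→(31−17)÷2=7=g, 27→(27−17)÷2=5=e, 43→(43−17)÷2=13=m.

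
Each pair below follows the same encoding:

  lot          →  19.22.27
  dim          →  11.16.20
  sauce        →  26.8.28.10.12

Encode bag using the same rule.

9.8.14

l is letter #12 and maps to 19: an offset of 7. The number is (letter's place in the alphabet, a=1) + 7.
On bag: b=2→9, a=1→8, g=7→14.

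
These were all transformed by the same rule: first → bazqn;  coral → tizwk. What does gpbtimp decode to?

The output letters match the input read backwards, each shifted +8: first reversed is tsrif. Two steps: reverse the string, then apply a Caesar shift of +8.
Undoing it on gpbtimp: shift back: g−8=y, p−8=h, b−8=t, t−8=l, i−8=a, m−8=e, p−8=h → yhtlaeh; then reverse → healthy.

healthy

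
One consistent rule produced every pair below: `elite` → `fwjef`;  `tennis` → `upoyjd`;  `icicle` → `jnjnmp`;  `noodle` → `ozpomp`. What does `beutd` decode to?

Shifts by position in elite: pos 0: e→f (+1), pos 1: l→w (+11), pos 2: i→j (+1), pos 3: t→e (+11) — repeating every 2. The shifts repeat in a cycle of length 2: positions 0,1,… shift by +1, +11, then the pattern repeats.
Undoing it on beutd: b−1=a, e−11=t, u−1=t, t−11=i, d−1=c.

attic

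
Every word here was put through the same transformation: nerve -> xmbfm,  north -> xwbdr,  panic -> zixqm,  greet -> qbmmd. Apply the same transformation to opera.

wzmbi

The shift depends on letter class: consonant n→x is +10, but vowel e→m is +8. The rule splits by letter class: vowels +8, consonants +10.
For opera: o(vowel)+8=w, p(cons)+10=z, e(vowel)+8=m, r(cons)+10=b, a(vowel)+8=i.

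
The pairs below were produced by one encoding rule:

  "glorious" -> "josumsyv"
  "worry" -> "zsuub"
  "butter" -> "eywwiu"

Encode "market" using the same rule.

The shift depends on letter class: consonant g→j is +3, but vowel o→s is +4. Vowels shift forward by 4 and consonants shift forward by 3.
On market: m(cons)+3=p, a(vowel)+4=e, r(cons)+3=u, k(cons)+3=n, e(vowel)+4=i, t(cons)+3=w.

peuniw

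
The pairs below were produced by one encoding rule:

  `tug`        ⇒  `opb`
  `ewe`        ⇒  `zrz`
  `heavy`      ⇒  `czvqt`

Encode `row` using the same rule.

mjr

Each letter is shifted forward by 21 in the alphabet (a Caesar shift of +21).
Applying it to row: r+21=m, o+21=j, w+21=r.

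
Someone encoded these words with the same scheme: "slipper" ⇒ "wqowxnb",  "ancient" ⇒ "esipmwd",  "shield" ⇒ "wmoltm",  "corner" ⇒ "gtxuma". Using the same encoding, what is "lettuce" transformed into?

In slipper: s→w is +4, l→q is +5, i→o is +6, p→w is +7 — the shift increases by 1 each position. Letter i (0-indexed) is shifted by i+4, so successive shifts are 4, 5, 6, ….
On lettuce: l+4=p, e+5=j, t+6=z, t+7=a, u+8=c, c+9=l, e+10=o.

pjzaclo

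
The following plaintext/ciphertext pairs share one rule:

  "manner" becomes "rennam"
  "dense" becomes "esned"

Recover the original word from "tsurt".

trust

It's just the letters in reverse order.
Reversing it on tsurt: then reverse → trust.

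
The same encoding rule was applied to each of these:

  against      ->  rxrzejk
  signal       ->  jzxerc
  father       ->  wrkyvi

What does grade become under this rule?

xiruv

Compare letters: a→r is +17, g→x is +17, a→r is +17 — a constant shift. It's a constant shift of +17 (ROT17).
Applying it to grade: g+17=x, r+17=i, a+17=r, d+17=u, e+17=v.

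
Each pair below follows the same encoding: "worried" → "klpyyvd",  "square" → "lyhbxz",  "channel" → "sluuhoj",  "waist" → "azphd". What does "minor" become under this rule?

yvupt

The output letters match the input read backwards, each shifted +7: worried reversed is deirrow. Read the word backwards and shift each letter +7.
On minor: reverse → ronim; then shift: r+7=y, o+7=v, n+7=u, i+7=p, m+7=t.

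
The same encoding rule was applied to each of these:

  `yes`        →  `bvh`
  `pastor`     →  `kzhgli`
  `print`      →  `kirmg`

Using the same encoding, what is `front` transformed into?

This is the alphabet-reversal cipher (Atbash): a becomes z, b becomes y, etc.
For front: f↔u, r↔i, o↔l, n↔m, t↔g.

uilmg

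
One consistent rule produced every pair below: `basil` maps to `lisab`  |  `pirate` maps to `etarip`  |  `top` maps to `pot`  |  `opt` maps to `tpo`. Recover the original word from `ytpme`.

empty

It's just the letters in reverse order.
Reversing it on ytpme: then reverse → empty.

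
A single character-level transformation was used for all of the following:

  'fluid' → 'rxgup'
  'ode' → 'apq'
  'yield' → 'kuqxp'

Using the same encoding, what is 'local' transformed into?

xaomx

Every letter moves 12 places later in the alphabet, wrapping around z→a.
For local: l+12=x, o+12=a, c+12=o, a+12=m, l+12=x.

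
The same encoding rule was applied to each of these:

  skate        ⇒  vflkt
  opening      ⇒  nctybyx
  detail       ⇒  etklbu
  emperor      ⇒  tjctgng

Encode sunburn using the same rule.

vzyazgy

s(18)→v(21) and k(10)→f(5) fit y≡15x+11 (mod 26); the inverse of 15 mod 26 is 7. This is an affine cipher: with a=0,…,z=25, each position x becomes (15x+11) mod 26.
Applying it to sunburn: s(18)→15·18+11≡21=v; u(20)→15·20+11≡25=z; n(13)→15·13+11≡24=y; b(1)→15·1+11≡0=a; u(20)→15·20+11≡25=z; r(17)→15·17+11≡6=g; n(13)→15·13+11≡24=y (all mod 26).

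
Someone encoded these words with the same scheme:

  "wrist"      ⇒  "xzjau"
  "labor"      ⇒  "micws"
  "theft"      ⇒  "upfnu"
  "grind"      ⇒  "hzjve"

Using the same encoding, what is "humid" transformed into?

Shifts by position in wrist: pos 0: w→x (+1), pos 1: r→z (+8), pos 2: i→j (+1), pos 3: s→a (+8) — repeating every 2. A repeating key of period 2 is used — shifts +1, +8 over and over.
On humid: h+1=i, u+8=c, m+1=n, i+8=q, d+1=e.

icnqe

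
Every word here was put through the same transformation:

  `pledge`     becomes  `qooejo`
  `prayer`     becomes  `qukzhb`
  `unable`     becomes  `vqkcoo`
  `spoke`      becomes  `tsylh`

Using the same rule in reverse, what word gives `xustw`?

Shifts by position in pledge: pos 0: p→q (+1), pos 1: l→o (+3), pos 2: e→o (+10), pos 3: d→e (+1), pos 4: g→j (+3), pos 5: e→o (+10) — repeating every 3. A repeating key of period 3 is used — shifts +1, +3, +10 over and over.
Undoing it on xustw: x−1=w, u−3=r, s−10=i, t−1=s, w−3=t.

wrist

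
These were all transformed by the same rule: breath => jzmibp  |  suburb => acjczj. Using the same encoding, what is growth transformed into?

It's a constant shift of +8 (ROT8).
For growth: g+8=o, r+8=z, o+8=w, w+8=e, t+8=b, h+8=p.

ozwebp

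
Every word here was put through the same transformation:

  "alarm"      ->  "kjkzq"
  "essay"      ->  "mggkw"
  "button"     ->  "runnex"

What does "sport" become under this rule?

This is an affine cipher: with a=0,…,z=25, each position x becomes (7x+10) mod 26.
For sport: s(18)→7·18+10≡6=g; p(15)→7·15+10≡11=l; o(14)→7·14+10≡4=e; r(17)→7·17+10≡25=z; t(19)→7·19+10≡13=n (all mod 26).

glezn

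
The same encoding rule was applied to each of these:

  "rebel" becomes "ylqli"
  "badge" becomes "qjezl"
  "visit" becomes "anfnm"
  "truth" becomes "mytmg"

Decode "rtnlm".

r(17)→y(24) and e(4)→l(11) fit y≡7x+9 (mod 26); the inverse of 7 mod 26 is 15. Each letter's alphabet position (a=0..z=25) is mapped through 7·x+9 mod 26 — an affine cipher.
Decoding rtnlm: r(17)→15·(17−9)≡16=q; t(19)→15·(19−9)≡20=u; n(13)→15·(13−9)≡8=i; l(11)→15·(11−9)≡4=e; m(12)→15·(12−9)≡19=t (all mod 26).

quiet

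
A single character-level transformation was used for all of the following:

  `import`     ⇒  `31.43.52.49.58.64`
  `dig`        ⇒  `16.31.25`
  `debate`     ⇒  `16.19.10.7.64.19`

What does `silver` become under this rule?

i(#9)→31 and m(#13)→43: differences scale by 3, so n = 3·pos + 4. The formula is n = 3×(alphabet index, a=1) + 4.
Applying it to silver: s=19→61, i=9→31, l=12→40, v=22→70, e=5→19, r=18→58.

61.31.40.70.19.58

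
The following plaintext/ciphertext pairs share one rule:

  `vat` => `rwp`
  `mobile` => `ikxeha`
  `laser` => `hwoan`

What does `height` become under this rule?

daecdp

This is a Caesar cipher with shift 22.
Applying it to height: h+22=d, e+22=a, i+22=e, g+22=c, h+22=d, t+22=p.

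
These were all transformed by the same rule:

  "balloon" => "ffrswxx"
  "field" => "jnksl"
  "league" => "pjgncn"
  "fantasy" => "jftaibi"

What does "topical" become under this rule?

In balloon: b→f is +4, a→f is +5, l→r is +6, l→s is +7 — the shift increases by 1 each position. Letter i (0-indexed) is shifted by i+4, so successive shifts are 4, 5, 6, ….
On topical: t+4=x, o+5=t, p+6=v, i+7=p, c+8=k, a+9=j, l+10=v.

xtvpkjv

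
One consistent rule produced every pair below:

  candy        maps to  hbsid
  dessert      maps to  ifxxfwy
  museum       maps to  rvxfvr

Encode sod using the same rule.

Two shifts are in play — +1 for a/e/i/o/u, +5 for every other letter.
For sod: s(cons)+5=x, o(vowel)+1=p, d(cons)+5=i.

xpi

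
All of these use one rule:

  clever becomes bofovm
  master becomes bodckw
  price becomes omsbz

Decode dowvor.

The output letters match the input read backwards, each shifted +10: clever reversed is revelc. The word is reversed, then every letter is shifted forward by 10.
Decoding dowvor: shift back: d−10=t, o−10=e, w−10=m, v−10=l, o−10=e, r−10=h → temleh; then reverse → helmet.

helmet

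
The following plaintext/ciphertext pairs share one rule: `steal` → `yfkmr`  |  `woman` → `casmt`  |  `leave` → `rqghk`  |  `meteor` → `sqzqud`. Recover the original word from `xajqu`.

Shifts by position in steal: pos 0: s→y (+6), pos 1: t→f (+12), pos 2: e→k (+6), pos 3: a→m (+12) — repeating every 2. It's a Vigenère-style cipher with numeric key [6,12]: position i shifts by key[i mod 2].
Undoing it on xajqu: x−6=r, a−12=o, j−6=d, q−12=e, u−6=o.

rodeo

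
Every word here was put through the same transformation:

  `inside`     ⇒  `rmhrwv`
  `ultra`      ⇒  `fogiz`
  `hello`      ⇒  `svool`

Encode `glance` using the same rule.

tozmxv

Each pair mirrors across the alphabet (i↔r, n↔m, s↔h): positions sum to 25. Each letter is replaced by its mirror in the alphabet: a↔z, b↔y, c↔x, and so on (the Atbash cipher).
For glance: g↔t, l↔o, a↔z, n↔m, c↔x, e↔v.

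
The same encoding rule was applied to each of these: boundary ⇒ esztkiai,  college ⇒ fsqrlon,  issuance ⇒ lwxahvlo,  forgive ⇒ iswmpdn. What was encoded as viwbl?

The shift increases by 1 at each position, starting from +3: 3, 4, 5, ….
Reversing it on viwbl: v−3=s, i−4=e, w−5=r, b−6=v, l−7=e.

serve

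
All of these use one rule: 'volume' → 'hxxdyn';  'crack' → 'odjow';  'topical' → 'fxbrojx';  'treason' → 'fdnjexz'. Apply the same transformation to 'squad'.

ecdjp

The rule splits by letter class: vowels +9, consonants +12.
For squad: s(cons)+12=e, q(cons)+12=c, u(vowel)+9=d, a(vowel)+9=j, d(cons)+12=p.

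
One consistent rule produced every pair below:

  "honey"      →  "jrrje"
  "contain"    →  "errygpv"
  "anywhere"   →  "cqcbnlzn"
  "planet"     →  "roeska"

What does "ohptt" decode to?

melon

In honey: h→j is +2, o→r is +3, n→r is +4, e→j is +5 — the shift increases by 1 each position. The shift increases by 1 at each position, starting from +2: 2, 3, 4, ….
Decoding ohptt: o−2=m, h−3=e, p−4=l, t−5=o, t−6=n.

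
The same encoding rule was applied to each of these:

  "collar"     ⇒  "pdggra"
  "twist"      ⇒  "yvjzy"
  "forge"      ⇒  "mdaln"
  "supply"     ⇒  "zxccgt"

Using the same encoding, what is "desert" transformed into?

onznay

c(2)→p(15) and o(14)→d(3) fit y≡25x+17 (mod 26); the inverse of 25 mod 26 is 25. This is an affine cipher: with a=0,…,z=25, each position x becomes (25x+17) mod 26.
On desert: d(3)→25·3+17≡14=o; e(4)→25·4+17≡13=n; s(18)→25·18+17≡25=z; e(4)→25·4+17≡13=n; r(17)→25·17+17≡0=a; t(19)→25·19+17≡24=y (all mod 26).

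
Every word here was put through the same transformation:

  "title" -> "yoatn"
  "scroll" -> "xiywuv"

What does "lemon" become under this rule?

qktww

In title: t→y is +5, i→o is +6, t→a is +7, l→t is +8 — the shift increases by 1 each position. Each letter shifts forward by (position + 5), i.e. 5, 6, 7, … — the shift grows by one for each successive letter.
Applying it to lemon: l+5=q, e+6=k, m+7=t, o+8=w, n+9=w.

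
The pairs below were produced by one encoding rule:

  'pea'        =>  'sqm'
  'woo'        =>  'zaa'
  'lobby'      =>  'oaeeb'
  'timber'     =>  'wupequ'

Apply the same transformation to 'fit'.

The shift depends on letter class: consonant p→s is +3, but vowel e→q is +12. Vowels shift forward by 12 and consonants shift forward by 3.
Applying it to fit: f(cons)+3=i, i(vowel)+12=u, t(cons)+3=w.

iuw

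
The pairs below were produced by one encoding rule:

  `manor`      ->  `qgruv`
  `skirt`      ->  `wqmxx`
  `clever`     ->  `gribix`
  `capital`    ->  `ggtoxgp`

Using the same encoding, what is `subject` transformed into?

wafpiix

It's a Vigenère-style cipher with numeric key [4,6]: position i shifts by key[i mod 2].
For subject: s+4=w, u+6=a, b+4=f, j+6=p, e+4=i, c+6=i, t+4=x.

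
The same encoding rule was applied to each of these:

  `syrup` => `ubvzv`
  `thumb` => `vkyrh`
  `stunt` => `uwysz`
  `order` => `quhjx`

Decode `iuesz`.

grant

In syrup: s→u is +2, y→b is +3, r→v is +4, u→z is +5 — the shift increases by 1 each position. Letter i (0-indexed) is shifted by i+2, so successive shifts are 2, 3, 4, ….
Undoing it on iuesz: i−2=g, u−3=r, e−4=a, s−5=n, z−6=t.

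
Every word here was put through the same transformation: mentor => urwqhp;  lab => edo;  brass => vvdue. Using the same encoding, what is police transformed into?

The output letters match the input read backwards, each shifted +3: mentor reversed is rotnem. Two steps: reverse the string, then apply a Caesar shift of +3.
On police: reverse → ecilop; then shift: e+3=h, c+3=f, i+3=l, l+3=o, o+3=r, p+3=s.

hflors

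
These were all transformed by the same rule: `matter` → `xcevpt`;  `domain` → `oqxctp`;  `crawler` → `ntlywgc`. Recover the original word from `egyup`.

Shifts by position in matter: pos 0: m→x (+11), pos 1: a→c (+2), pos 2: t→e (+11), pos 3: t→v (+2) — repeating every 2. A repeating key of period 2 is used — shifts +11, +2 over and over.
Reversing it on egyup: e−11=t, g−2=e, y−11=n, u−2=s, p−11=e.

tense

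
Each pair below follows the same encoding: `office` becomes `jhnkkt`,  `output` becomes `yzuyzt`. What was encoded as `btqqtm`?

hollow

The output letters match the input read backwards, each shifted +5: office reversed is eciffo. Read the word backwards and shift each letter +5.
Undoing it on btqqtm: shift back: b−5=w, t−5=o, q−5=l, q−5=l, t−5=o, m−5=h → wolloh; then reverse → hollow.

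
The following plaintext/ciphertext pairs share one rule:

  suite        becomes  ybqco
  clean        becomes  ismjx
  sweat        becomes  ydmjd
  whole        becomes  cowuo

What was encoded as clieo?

Each letter shifts forward by (position + 6), i.e. 6, 7, 8, … — the shift grows by one for each successive letter.
Undoing it on clieo: c−6=w, l−7=e, i−8=a, e−9=v, o−10=e.

weave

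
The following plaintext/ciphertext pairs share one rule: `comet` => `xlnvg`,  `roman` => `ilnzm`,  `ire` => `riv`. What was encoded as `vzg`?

eat

Each pair mirrors across the alphabet (c↔x, o↔l, m↔n): positions sum to 25. Letters are reflected about the middle of the alphabet (position → 25−position): Atbash.
Reversing it on vzg: v↔e, z↔a, g↔t.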